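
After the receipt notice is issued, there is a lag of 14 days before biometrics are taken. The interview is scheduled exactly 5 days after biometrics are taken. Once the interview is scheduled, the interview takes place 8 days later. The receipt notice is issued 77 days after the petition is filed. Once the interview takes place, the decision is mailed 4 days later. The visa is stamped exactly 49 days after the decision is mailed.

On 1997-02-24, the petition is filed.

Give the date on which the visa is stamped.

1997-07-31

The petition is filed: Feb 24, 1997.
The receipt notice is issued: Feb 24, 1997 + 77 days = May 12, 1997.
Biometrics are taken: May 12, 1997 + 14 days = May 26, 1997.
The interview is scheduled: May 26, 1997 + 5 days = May 31, 1997.
The interview takes place: May 31, 1997 + 8 days = Jun 8, 1997.
The decision is mailed: Jun 8, 1997 + 4 days = Jun 12, 1997.
The visa is stamped: Jun 12, 1997 + 49 days = Jul 31, 1997.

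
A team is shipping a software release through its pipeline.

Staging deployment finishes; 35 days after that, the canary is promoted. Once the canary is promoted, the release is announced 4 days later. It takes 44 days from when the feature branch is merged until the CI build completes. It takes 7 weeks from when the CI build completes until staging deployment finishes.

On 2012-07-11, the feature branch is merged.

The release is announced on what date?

2012-11-20

The feature branch is merged: Jul 11, 2012.
The CI build completes: Jul 11, 2012 + 44 days = Aug 24, 2012.
Staging deployment finishes: Aug 24, 2012 + 7 weeks = Oct 12, 2012.
The canary is promoted: Oct 12, 2012 + 35 days = Nov 16, 2012.
The release is announced: Nov 16, 2012 + 4 days = Nov 20, 2012.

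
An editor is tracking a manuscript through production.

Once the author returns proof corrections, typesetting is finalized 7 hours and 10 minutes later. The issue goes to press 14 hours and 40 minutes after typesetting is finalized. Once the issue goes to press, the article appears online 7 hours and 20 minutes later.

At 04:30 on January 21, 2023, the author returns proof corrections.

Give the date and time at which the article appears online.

09:40 on January 22, 2023

The author returns proof corrections: 04:30 Jan 21, 2023.
Typesetting is finalized: 04:30 Jan 21, 2023 + 7h10m = 11:40 Jan 21, 2023.
The issue goes to press: 11:40 Jan 21, 2023 + 14h40m = 02:20 Jan 22, 2023.
The article appears online: 02:20 Jan 22, 2023 + 7h20m = 09:40 Jan 22, 2023.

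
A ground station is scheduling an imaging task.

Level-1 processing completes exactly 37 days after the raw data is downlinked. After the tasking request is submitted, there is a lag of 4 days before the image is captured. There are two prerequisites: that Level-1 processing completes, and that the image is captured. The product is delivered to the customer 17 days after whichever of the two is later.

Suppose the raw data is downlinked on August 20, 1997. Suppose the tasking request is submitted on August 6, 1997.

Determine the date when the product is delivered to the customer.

The raw data is downlinked: Aug 20, 1997.
Level-1 processing completes: Aug 20, 1997 + 37 days = Sep 26, 1997.
The tasking request is submitted: Aug 6, 1997.
The image is captured: Aug 6, 1997 + 4 days = Aug 10, 1997.
Both prerequisites met — Level-1 processing completes (Sep 26, 1997), the image is captured (Aug 10, 1997); the later is Sep 26, 1997.
The product is delivered to the customer: Sep 26, 1997 + 17 days = Oct 13, 1997.

October 13, 1997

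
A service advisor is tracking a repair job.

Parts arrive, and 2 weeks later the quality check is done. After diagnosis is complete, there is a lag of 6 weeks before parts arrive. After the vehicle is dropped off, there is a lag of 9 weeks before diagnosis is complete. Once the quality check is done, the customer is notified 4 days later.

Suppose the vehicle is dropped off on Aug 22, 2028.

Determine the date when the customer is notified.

The vehicle is dropped off: Aug 22, 2028.
Diagnosis is complete: Aug 22, 2028 + 9 weeks = Oct 24, 2028.
Parts arrive: Oct 24, 2028 + 6 weeks = Dec 5, 2028.
The quality check is done: Dec 5, 2028 + 2 weeks = Dec 19, 2028.
The customer is notified: Dec 19, 2028 + 4 days = Dec 23, 2028.

Dec 23, 2028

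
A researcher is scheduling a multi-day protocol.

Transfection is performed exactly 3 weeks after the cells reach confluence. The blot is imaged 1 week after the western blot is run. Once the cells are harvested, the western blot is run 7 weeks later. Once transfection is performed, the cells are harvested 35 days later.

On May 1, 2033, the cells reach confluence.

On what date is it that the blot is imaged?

Aug 21, 2033

The cells reach confluence: May 1, 2033.
Transfection is performed: May 1, 2033 + 3 weeks = May 22, 2033.
The cells are harvested: May 22, 2033 + 35 days = Jun 26, 2033.
The western blot is run: Jun 26, 2033 + 7 weeks = Aug 14, 2033.
The blot is imaged: Aug 14, 2033 + 1 week = Aug 21, 2033.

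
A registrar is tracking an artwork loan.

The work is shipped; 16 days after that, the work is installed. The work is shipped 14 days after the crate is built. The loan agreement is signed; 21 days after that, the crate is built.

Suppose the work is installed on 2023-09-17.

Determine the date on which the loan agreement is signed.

The work is installed: Sep 17, 2023.
The work is shipped: Sep 17, 2023 − 16 days = Sep 1, 2023.
The crate is built: Sep 1, 2023 − 14 days = Aug 18, 2023.
The loan agreement is signed: Aug 18, 2023 − 21 days = Jul 28, 2023.

2023-07-28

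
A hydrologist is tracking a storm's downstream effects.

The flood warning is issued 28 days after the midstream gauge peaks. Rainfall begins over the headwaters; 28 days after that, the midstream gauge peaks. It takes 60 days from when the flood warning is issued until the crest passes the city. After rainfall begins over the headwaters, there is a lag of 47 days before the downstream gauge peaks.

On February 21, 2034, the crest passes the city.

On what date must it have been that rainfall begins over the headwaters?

The crest passes the city: Feb 21, 2034.
The flood warning is issued: Feb 21, 2034 − 60 days = Dec 23, 2033.
The midstream gauge peaks: Dec 23, 2033 − 28 days = Nov 25, 2033.
Rainfall begins over the headwaters: Nov 25, 2033 − 28 days = Oct 28, 2033.

October 28, 2033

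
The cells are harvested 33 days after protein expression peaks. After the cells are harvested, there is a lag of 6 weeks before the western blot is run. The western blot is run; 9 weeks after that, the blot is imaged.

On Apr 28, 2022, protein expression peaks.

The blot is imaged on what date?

Sep 13, 2022

Protein expression peaks: Apr 28, 2022.
The cells are harvested: Apr 28, 2022 + 33 days = May 31, 2022.
The western blot is run: May 31, 2022 + 6 weeks = Jul 12, 2022.
The blot is imaged: Jul 12, 2022 + 9 weeks = Sep 13, 2022.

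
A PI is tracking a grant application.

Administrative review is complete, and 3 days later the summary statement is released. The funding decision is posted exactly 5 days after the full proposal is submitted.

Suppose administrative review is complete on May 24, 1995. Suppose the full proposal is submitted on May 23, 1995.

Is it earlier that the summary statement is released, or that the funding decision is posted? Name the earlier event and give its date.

Administrative review is complete: May 24, 1995.
The summary statement is released: May 24, 1995 + 3 days = May 27, 1995.
The full proposal is submitted: May 23, 1995.
The funding decision is posted: May 23, 1995 + 5 days = May 28, 1995.
Comparing: the summary statement is released on May 27, 1995 vs the funding decision is posted on May 28, 1995. Earlier: the summary statement is released.

The summary statement is released — May 27, 1995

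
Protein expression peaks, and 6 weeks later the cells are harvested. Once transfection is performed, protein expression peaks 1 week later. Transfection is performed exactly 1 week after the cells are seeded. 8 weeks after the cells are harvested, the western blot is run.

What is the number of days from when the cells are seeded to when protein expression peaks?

14 days

Causal path: the cells are seeded → transfection is performed → protein expression peaks.
Total delay along the path: 1 + 1 weeks = 2 weeks = 14 days.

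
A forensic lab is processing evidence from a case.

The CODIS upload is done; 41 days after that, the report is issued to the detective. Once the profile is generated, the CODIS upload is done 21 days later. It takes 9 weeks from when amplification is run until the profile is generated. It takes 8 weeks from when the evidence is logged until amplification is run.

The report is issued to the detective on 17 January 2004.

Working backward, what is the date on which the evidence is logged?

20 July 2003

The report is issued to the detective: Jan 17, 2004.
The CODIS upload is done: Jan 17, 2004 − 41 days = Dec 7, 2003.
The profile is generated: Dec 7, 2003 − 21 days = Nov 16, 2003.
Amplification is run: Nov 16, 2003 − 9 weeks = Sep 14, 2003.
The evidence is logged: Sep 14, 2003 − 8 weeks = Jul 20, 2003.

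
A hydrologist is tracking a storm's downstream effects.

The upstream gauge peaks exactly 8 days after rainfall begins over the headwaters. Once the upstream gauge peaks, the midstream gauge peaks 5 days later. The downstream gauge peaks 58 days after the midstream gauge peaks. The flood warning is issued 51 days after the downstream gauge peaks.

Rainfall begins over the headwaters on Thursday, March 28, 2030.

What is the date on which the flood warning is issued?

Rainfall begins over the headwaters: Mar 28, 2030.
The upstream gauge peaks: Mar 28, 2030 + 8 days = Apr 5, 2030.
The midstream gauge peaks: Apr 5, 2030 + 5 days = Apr 10, 2030.
The downstream gauge peaks: Apr 10, 2030 + 58 days = Jun 7, 2030.
The flood warning is issued: Jun 7, 2030 + 51 days = Jul 28, 2030.

Sunday, July 28, 2030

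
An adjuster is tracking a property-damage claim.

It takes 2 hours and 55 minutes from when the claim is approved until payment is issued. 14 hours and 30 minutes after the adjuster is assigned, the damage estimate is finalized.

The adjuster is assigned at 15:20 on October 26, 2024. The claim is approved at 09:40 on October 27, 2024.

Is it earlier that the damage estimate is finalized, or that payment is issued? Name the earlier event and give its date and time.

The damage estimate is finalized — 05:50 on October 27, 2024

The adjuster is assigned: 15:20 Oct 26, 2024.
The damage estimate is finalized: 15:20 Oct 26, 2024 + 14h30m = 05:50 Oct 27, 2024.
The claim is approved: 09:40 Oct 27, 2024.
Payment is issued: 09:40 Oct 27, 2024 + 2h55m = 12:35 Oct 27, 2024.
Comparing: the damage estimate is finalized at 05:50 Oct 27, 2024 vs payment is issued at 12:35 Oct 27, 2024. Earlier: the damage estimate is finalized.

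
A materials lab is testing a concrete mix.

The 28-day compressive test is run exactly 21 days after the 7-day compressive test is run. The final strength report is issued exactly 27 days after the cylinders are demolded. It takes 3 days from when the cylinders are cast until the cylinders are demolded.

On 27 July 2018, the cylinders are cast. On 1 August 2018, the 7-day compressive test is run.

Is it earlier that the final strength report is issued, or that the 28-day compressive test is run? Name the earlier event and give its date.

The cylinders are cast: Jul 27, 2018.
The cylinders are demolded: Jul 27, 2018 + 3 days = Jul 30, 2018.
The final strength report is issued: Jul 30, 2018 + 27 days = Aug 26, 2018.
The 7-day compressive test is run: Aug 1, 2018.
The 28-day compressive test is run: Aug 1, 2018 + 21 days = Aug 22, 2018.
Comparing: the final strength report is issued on Aug 26, 2018 vs the 28-day compressive test is run on Aug 22, 2018. Earlier: the 28-day compressive test is run.

The 28-day compressive test is run — 22 August 2018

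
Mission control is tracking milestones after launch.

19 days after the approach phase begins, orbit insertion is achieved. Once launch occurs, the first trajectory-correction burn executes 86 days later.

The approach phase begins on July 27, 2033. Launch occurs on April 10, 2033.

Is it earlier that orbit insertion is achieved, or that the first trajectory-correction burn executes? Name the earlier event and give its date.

The first trajectory-correction burn executes — July 5, 2033

The approach phase begins: Jul 27, 2033.
Orbit insertion is achieved: Jul 27, 2033 + 19 days = Aug 15, 2033.
Launch occurs: Apr 10, 2033.
The first trajectory-correction burn executes: Apr 10, 2033 + 86 days = Jul 5, 2033.
Comparing: orbit insertion is achieved on Aug 15, 2033 vs the first trajectory-correction burn executes on Jul 5, 2033. Earlier: the first trajectory-correction burn executes.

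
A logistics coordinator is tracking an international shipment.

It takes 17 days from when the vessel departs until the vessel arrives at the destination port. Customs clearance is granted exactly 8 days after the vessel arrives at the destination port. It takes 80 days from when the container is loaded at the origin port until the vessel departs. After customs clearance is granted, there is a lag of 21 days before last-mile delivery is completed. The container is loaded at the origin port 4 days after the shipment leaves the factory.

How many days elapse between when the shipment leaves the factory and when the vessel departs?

Causal path: the shipment leaves the factory → the container is loaded at the origin port → the vessel departs.
Total delay along the path: 4 + 80 = 84 days.

84 days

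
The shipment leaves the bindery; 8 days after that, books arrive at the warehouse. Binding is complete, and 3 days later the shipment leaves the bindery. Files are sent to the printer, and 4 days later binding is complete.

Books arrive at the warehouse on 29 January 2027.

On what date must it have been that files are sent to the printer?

Books arrive at the warehouse: Jan 29, 2027.
The shipment leaves the bindery: Jan 29, 2027 − 8 days = Jan 21, 2027.
Binding is complete: Jan 21, 2027 − 3 days = Jan 18, 2027.
Files are sent to the printer: Jan 18, 2027 − 4 days = Jan 14, 2027.

14 January 2027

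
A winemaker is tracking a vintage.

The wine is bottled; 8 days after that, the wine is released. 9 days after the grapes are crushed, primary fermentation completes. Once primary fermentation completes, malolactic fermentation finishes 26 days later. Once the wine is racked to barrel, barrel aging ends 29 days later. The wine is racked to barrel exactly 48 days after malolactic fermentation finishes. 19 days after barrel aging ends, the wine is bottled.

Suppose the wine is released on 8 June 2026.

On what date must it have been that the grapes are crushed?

20 January 2026

The wine is released: Jun 8, 2026.
The wine is bottled: Jun 8, 2026 − 8 days = May 31, 2026.
Barrel aging ends: May 31, 2026 − 19 days = May 12, 2026.
The wine is racked to barrel: May 12, 2026 − 29 days = Apr 13, 2026.
Malolactic fermentation finishes: Apr 13, 2026 − 48 days = Feb 24, 2026.
Primary fermentation completes: Feb 24, 2026 − 26 days = Jan 29, 2026.
The grapes are crushed: Jan 29, 2026 − 9 days = Jan 20, 2026.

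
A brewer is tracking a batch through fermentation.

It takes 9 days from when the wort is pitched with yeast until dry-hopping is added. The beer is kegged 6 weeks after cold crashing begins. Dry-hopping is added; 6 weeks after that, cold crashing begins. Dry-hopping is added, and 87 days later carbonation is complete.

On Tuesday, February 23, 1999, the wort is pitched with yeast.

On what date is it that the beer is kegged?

Thursday, May 27, 1999

The wort is pitched with yeast: Feb 23, 1999.
Dry-hopping is added: Feb 23, 1999 + 9 days = Mar 4, 1999.
Cold crashing begins: Mar 4, 1999 + 6 weeks = Apr 15, 1999.
The beer is kegged: Apr 15, 1999 + 6 weeks = May 27, 1999.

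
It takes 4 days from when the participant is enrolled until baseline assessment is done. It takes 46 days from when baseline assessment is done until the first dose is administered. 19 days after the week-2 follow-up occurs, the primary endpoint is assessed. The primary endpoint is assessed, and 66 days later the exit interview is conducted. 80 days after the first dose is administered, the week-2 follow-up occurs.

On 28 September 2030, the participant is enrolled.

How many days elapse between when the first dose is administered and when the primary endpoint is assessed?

Causal path: the first dose is administered → the week-2 follow-up occurs → the primary endpoint is assessed.
Total delay along the path: 80 + 19 = 99 days.

99 days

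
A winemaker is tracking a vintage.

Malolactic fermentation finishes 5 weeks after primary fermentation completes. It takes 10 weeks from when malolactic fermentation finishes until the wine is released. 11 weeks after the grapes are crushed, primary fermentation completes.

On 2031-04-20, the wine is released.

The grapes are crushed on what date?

The wine is released: Apr 20, 2031.
Malolactic fermentation finishes: Apr 20, 2031 − 10 weeks = Feb 9, 2031.
Primary fermentation completes: Feb 9, 2031 − 5 weeks = Jan 5, 2031.
The grapes are crushed: Jan 5, 2031 − 11 weeks = Oct 20, 2030.

2030-10-20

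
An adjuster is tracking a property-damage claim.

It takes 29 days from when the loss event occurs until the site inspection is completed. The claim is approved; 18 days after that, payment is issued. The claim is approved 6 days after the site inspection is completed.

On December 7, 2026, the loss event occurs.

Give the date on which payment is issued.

January 29, 2027

The loss event occurs: Dec 7, 2026.
The site inspection is completed: Dec 7, 2026 + 29 days = Jan 5, 2027.
The claim is approved: Jan 5, 2027 + 6 days = Jan 11, 2027.
Payment is issued: Jan 11, 2027 + 18 days = Jan 29, 2027.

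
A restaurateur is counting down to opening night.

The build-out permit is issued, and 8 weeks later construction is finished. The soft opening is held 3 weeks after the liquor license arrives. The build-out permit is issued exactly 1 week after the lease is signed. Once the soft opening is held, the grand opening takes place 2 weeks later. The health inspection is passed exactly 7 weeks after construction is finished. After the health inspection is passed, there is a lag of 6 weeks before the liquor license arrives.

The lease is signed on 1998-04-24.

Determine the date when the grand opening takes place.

The lease is signed: Apr 24, 1998.
The build-out permit is issued: Apr 24, 1998 + 1 week = May 1, 1998.
Construction is finished: May 1, 1998 + 8 weeks = Jun 26, 1998.
The health inspection is passed: Jun 26, 1998 + 7 weeks = Aug 14, 1998.
The liquor license arrives: Aug 14, 1998 + 6 weeks = Sep 25, 1998.
The soft opening is held: Sep 25, 1998 + 3 weeks = Oct 16, 1998.
The grand opening takes place: Oct 16, 1998 + 2 weeks = Oct 30, 1998.

1998-10-30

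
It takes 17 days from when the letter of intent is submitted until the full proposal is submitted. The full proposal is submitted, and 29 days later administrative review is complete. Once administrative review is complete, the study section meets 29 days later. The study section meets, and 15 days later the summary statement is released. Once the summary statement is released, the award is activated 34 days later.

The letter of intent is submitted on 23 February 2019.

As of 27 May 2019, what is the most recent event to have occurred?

The summary statement is released

The letter of intent is submitted: Feb 23, 2019.
The full proposal is submitted: Feb 23, 2019 + 17 days = Mar 12, 2019.
Administrative review is complete: Mar 12, 2019 + 29 days = Apr 10, 2019.
The study section meets: Apr 10, 2019 + 29 days = May 9, 2019.
The summary statement is released: May 9, 2019 + 15 days = May 24, 2019.
The award is activated: May 24, 2019 + 34 days = Jun 27, 2019.
May 27, 2019 falls between when the summary statement is released (May 24, 2019) and when the award is activated (Jun 27, 2019).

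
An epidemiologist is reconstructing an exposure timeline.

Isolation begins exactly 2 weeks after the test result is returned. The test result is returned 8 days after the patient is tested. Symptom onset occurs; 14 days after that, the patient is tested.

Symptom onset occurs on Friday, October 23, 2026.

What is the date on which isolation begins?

Saturday, November 28, 2026

Symptom onset occurs: Oct 23, 2026.
The patient is tested: Oct 23, 2026 + 14 days = Nov 6, 2026.
The test result is returned: Nov 6, 2026 + 8 days = Nov 14, 2026.
Isolation begins: Nov 14, 2026 + 2 weeks = Nov 28, 2026.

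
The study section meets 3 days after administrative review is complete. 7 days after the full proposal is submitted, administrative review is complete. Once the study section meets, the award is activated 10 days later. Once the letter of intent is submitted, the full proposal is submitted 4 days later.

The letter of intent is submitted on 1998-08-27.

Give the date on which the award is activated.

1998-09-20

The letter of intent is submitted: Aug 27, 1998.
The full proposal is submitted: Aug 27, 1998 + 4 days = Aug 31, 1998.
Administrative review is complete: Aug 31, 1998 + 7 days = Sep 7, 1998.
The study section meets: Sep 7, 1998 + 3 days = Sep 10, 1998.
The award is activated: Sep 10, 1998 + 10 days = Sep 20, 1998.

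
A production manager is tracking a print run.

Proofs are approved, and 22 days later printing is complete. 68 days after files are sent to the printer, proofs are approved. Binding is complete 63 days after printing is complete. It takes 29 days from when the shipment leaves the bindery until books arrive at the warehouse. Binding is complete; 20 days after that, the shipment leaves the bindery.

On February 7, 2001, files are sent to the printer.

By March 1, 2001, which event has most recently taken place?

Files are sent to the printer

Files are sent to the printer: Feb 7, 2001.
Proofs are approved: Feb 7, 2001 + 68 days = Apr 16, 2001.
Printing is complete: Apr 16, 2001 + 22 days = May 8, 2001.
Binding is complete: May 8, 2001 + 63 days = Jul 10, 2001.
The shipment leaves the bindery: Jul 10, 2001 + 20 days = Jul 30, 2001.
Books arrive at the warehouse: Jul 30, 2001 + 29 days = Aug 28, 2001.
Mar 1, 2001 falls between when files are sent to the printer (Feb 7, 2001) and when proofs are approved (Apr 16, 2001).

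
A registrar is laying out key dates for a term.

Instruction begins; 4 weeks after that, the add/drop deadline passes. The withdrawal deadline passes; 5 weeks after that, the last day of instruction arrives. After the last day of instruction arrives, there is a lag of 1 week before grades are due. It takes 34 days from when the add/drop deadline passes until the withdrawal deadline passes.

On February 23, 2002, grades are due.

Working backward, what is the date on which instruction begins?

November 11, 2001

Grades are due: Feb 23, 2002.
The last day of instruction arrives: Feb 23, 2002 − 1 week = Feb 16, 2002.
The withdrawal deadline passes: Feb 16, 2002 − 5 weeks = Jan 12, 2002.
The add/drop deadline passes: Jan 12, 2002 − 34 days = Dec 9, 2001.
Instruction begins: Dec 9, 2001 − 4 weeks = Nov 11, 2001.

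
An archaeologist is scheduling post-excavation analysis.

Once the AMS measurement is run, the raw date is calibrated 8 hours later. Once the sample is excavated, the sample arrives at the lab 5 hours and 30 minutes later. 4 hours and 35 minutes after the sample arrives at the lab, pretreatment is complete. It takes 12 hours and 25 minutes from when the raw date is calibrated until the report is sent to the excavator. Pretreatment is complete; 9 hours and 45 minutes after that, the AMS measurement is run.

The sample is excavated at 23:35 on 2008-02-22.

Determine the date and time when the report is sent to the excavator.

15:50 on 2008-02-24

The sample is excavated: 23:35 Feb 22, 2008.
The sample arrives at the lab: 23:35 Feb 22, 2008 + 5h30m = 05:05 Feb 23, 2008.
Pretreatment is complete: 05:05 Feb 23, 2008 + 4h35m = 09:40 Feb 23, 2008.
The AMS measurement is run: 09:40 Feb 23, 2008 + 9h45m = 19:25 Feb 23, 2008.
The raw date is calibrated: 19:25 Feb 23, 2008 + 8h = 03:25 Feb 24, 2008.
The report is sent to the excavator: 03:25 Feb 24, 2008 + 12h25m = 15:50 Feb 24, 2008.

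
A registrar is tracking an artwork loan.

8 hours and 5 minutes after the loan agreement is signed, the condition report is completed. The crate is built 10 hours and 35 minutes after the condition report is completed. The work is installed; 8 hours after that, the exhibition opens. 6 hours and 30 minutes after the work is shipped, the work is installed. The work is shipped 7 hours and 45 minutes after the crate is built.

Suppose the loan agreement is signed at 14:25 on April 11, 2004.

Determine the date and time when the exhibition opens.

The loan agreement is signed: 14:25 Apr 11, 2004.
The condition report is completed: 14:25 Apr 11, 2004 + 8h05m = 22:30 Apr 11, 2004.
The crate is built: 22:30 Apr 11, 2004 + 10h35m = 09:05 Apr 12, 2004.
The work is shipped: 09:05 Apr 12, 2004 + 7h45m = 16:50 Apr 12, 2004.
The work is installed: 16:50 Apr 12, 2004 + 6h30m = 23:20 Apr 12, 2004.
The exhibition opens: 23:20 Apr 12, 2004 + 8h = 07:20 Apr 13, 2004.

07:20 on April 13, 2004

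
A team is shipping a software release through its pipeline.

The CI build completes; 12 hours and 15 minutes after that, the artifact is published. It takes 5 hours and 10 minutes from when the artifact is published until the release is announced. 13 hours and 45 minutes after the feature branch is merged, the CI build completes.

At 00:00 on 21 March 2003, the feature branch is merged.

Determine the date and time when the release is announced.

07:10 on 22 March 2003

The feature branch is merged: 00:00 Mar 21, 2003.
The CI build completes: 00:00 Mar 21, 2003 + 13h45m = 13:45 Mar 21, 2003.
The artifact is published: 13:45 Mar 21, 2003 + 12h15m = 02:00 Mar 22, 2003.
The release is announced: 02:00 Mar 22, 2003 + 5h10m = 07:10 Mar 22, 2003.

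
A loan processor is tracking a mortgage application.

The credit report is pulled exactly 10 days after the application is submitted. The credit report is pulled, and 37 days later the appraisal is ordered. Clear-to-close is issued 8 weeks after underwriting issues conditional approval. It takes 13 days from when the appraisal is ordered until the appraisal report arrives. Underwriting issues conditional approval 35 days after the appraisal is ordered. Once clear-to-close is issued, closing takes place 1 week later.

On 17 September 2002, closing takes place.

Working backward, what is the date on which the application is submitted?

25 April 2002

Closing takes place: Sep 17, 2002.
Clear-to-close is issued: Sep 17, 2002 − 1 week = Sep 10, 2002.
Underwriting issues conditional approval: Sep 10, 2002 − 8 weeks = Jul 16, 2002.
The appraisal is ordered: Jul 16, 2002 − 35 days = Jun 11, 2002.
The credit report is pulled: Jun 11, 2002 − 37 days = May 5, 2002.
The application is submitted: May 5, 2002 − 10 days = Apr 25, 2002.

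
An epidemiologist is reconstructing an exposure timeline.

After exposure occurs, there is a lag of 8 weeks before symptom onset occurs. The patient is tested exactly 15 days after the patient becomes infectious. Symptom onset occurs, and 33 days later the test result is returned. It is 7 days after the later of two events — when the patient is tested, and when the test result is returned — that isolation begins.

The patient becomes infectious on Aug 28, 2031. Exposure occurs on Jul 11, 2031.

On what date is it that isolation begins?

Oct 15, 2031

The patient becomes infectious: Aug 28, 2031.
The patient is tested: Aug 28, 2031 + 15 days = Sep 12, 2031.
Exposure occurs: Jul 11, 2031.
Symptom onset occurs: Jul 11, 2031 + 8 weeks = Sep 5, 2031.
The test result is returned: Sep 5, 2031 + 33 days = Oct 8, 2031.
Both prerequisites met — the patient is tested (Sep 12, 2031), the test result is returned (Oct 8, 2031); the later is Oct 8, 2031.
Isolation begins: Oct 8, 2031 + 7 days = Oct 15, 2031.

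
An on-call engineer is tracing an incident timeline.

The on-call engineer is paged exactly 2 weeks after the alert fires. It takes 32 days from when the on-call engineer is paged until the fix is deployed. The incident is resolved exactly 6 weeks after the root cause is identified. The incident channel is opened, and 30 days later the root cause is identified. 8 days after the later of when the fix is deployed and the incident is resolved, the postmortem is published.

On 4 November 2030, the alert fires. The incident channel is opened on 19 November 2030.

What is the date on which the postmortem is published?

The alert fires: Nov 4, 2030.
The on-call engineer is paged: Nov 4, 2030 + 2 weeks = Nov 18, 2030.
The fix is deployed: Nov 18, 2030 + 32 days = Dec 20, 2030.
The incident channel is opened: Nov 19, 2030.
The root cause is identified: Nov 19, 2030 + 30 days = Dec 19, 2030.
The incident is resolved: Dec 19, 2030 + 6 weeks = Jan 30, 2031.
Both prerequisites met — the fix is deployed (Dec 20, 2030), the incident is resolved (Jan 30, 2031); the later is Jan 30, 2031.
The postmortem is published: Jan 30, 2031 + 8 days = Feb 7, 2031.

7 February 2031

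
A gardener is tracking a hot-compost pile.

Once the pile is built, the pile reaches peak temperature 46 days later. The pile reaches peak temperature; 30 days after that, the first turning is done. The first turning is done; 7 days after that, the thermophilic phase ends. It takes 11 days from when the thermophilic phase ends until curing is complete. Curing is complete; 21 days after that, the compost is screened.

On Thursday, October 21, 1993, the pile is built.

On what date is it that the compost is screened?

The pile is built: Oct 21, 1993.
The pile reaches peak temperature: Oct 21, 1993 + 46 days = Dec 6, 1993.
The first turning is done: Dec 6, 1993 + 30 days = Jan 5, 1994.
The thermophilic phase ends: Jan 5, 1994 + 7 days = Jan 12, 1994.
Curing is complete: Jan 12, 1994 + 11 days = Jan 23, 1994.
The compost is screened: Jan 23, 1994 + 21 days = Feb 13, 1994.

Sunday, February 13, 1994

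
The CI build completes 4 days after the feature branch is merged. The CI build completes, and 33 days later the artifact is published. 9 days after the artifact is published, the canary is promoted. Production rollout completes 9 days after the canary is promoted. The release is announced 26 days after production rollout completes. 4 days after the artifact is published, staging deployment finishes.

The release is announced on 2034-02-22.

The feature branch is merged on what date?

2033-12-03

The release is announced: Feb 22, 2034.
Production rollout completes: Feb 22, 2034 − 26 days = Jan 27, 2034.
The canary is promoted: Jan 27, 2034 − 9 days = Jan 18, 2034.
The artifact is published: Jan 18, 2034 − 9 days = Jan 9, 2034.
The CI build completes: Jan 9, 2034 − 33 days = Dec 7, 2033.
The feature branch is merged: Dec 7, 2033 − 4 days = Dec 3, 2033.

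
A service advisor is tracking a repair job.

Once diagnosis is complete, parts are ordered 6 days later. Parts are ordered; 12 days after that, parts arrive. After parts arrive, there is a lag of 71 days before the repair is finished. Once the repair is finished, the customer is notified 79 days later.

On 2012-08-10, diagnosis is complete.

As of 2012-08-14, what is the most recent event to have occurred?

Diagnosis is complete: Aug 10, 2012.
Parts are ordered: Aug 10, 2012 + 6 days = Aug 16, 2012.
Parts arrive: Aug 16, 2012 + 12 days = Aug 28, 2012.
The repair is finished: Aug 28, 2012 + 71 days = Nov 7, 2012.
The customer is notified: Nov 7, 2012 + 79 days = Jan 25, 2013.
Aug 14, 2012 falls between when diagnosis is complete (Aug 10, 2012) and when parts are ordered (Aug 16, 2012).

Diagnosis is complete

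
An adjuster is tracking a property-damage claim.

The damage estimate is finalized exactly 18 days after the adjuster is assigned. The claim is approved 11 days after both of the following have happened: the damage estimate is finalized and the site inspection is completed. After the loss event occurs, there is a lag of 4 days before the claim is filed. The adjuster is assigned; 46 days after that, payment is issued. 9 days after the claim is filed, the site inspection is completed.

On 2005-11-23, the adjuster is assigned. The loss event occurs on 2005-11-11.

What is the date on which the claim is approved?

2005-12-22

The adjuster is assigned: Nov 23, 2005.
The damage estimate is finalized: Nov 23, 2005 + 18 days = Dec 11, 2005.
The loss event occurs: Nov 11, 2005.
The claim is filed: Nov 11, 2005 + 4 days = Nov 15, 2005.
The site inspection is completed: Nov 15, 2005 + 9 days = Nov 24, 2005.
Both prerequisites met — the damage estimate is finalized (Dec 11, 2005), the site inspection is completed (Nov 24, 2005); the later is Dec 11, 2005.
The claim is approved: Dec 11, 2005 + 11 days = Dec 22, 2005.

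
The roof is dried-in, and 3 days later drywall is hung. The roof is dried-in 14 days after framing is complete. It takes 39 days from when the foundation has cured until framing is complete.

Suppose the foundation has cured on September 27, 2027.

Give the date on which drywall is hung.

The foundation has cured: Sep 27, 2027.
Framing is complete: Sep 27, 2027 + 39 days = Nov 5, 2027.
The roof is dried-in: Nov 5, 2027 + 14 days = Nov 19, 2027.
Drywall is hung: Nov 19, 2027 + 3 days = Nov 22, 2027.

November 22, 2027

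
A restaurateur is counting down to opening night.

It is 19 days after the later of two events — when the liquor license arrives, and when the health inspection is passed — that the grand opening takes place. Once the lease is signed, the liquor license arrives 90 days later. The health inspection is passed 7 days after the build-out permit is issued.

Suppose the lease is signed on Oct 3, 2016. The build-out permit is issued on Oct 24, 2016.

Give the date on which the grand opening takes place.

Jan 20, 2017

The lease is signed: Oct 3, 2016.
The liquor license arrives: Oct 3, 2016 + 90 days = Jan 1, 2017.
The build-out permit is issued: Oct 24, 2016.
The health inspection is passed: Oct 24, 2016 + 7 days = Oct 31, 2016.
Both prerequisites met — the liquor license arrives (Jan 1, 2017), the health inspection is passed (Oct 31, 2016); the later is Jan 1, 2017.
The grand opening takes place: Jan 1, 2017 + 19 days = Jan 20, 2017.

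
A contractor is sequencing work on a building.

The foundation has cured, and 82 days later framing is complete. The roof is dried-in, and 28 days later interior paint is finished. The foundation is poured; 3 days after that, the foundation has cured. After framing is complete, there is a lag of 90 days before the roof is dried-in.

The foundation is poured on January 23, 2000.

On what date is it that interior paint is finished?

The foundation is poured: Jan 23, 2000.
The foundation has cured: Jan 23, 2000 + 3 days = Jan 26, 2000.
Framing is complete: Jan 26, 2000 + 82 days = Apr 17, 2000.
The roof is dried-in: Apr 17, 2000 + 90 days = Jul 16, 2000.
Interior paint is finished: Jul 16, 2000 + 28 days = Aug 13, 2000.

August 13, 2000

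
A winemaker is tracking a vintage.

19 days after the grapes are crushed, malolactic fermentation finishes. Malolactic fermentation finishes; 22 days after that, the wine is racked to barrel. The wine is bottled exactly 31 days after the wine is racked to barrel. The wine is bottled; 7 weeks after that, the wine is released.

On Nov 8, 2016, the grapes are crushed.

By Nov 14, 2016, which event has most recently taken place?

The grapes are crushed

The grapes are crushed: Nov 8, 2016.
Malolactic fermentation finishes: Nov 8, 2016 + 19 days = Nov 27, 2016.
The wine is racked to barrel: Nov 27, 2016 + 22 days = Dec 19, 2016.
The wine is bottled: Dec 19, 2016 + 31 days = Jan 19, 2017.
The wine is released: Jan 19, 2017 + 7 weeks = Mar 9, 2017.
Nov 14, 2016 falls between when the grapes are crushed (Nov 8, 2016) and when malolactic fermentation finishes (Nov 27, 2016).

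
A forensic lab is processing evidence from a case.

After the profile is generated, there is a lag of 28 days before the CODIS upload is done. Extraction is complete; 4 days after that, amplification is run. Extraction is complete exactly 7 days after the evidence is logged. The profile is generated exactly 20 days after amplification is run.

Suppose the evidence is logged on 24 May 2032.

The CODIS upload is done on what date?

22 July 2032

The evidence is logged: May 24, 2032.
Extraction is complete: May 24, 2032 + 7 days = May 31, 2032.
Amplification is run: May 31, 2032 + 4 days = Jun 4, 2032.
The profile is generated: Jun 4, 2032 + 20 days = Jun 24, 2032.
The CODIS upload is done: Jun 24, 2032 + 28 days = Jul 22, 2032.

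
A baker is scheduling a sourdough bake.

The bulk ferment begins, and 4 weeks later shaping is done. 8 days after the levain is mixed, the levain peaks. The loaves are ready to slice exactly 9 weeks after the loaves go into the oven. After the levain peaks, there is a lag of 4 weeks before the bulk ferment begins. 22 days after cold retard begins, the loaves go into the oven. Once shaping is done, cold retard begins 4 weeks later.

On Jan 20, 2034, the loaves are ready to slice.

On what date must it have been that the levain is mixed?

Jul 27, 2033

The loaves are ready to slice: Jan 20, 2034.
The loaves go into the oven: Jan 20, 2034 − 9 weeks = Nov 18, 2033.
Cold retard begins: Nov 18, 2033 − 22 days = Oct 27, 2033.
Shaping is done: Oct 27, 2033 − 4 weeks = Sep 29, 2033.
The bulk ferment begins: Sep 29, 2033 − 4 weeks = Sep 1, 2033.
The levain peaks: Sep 1, 2033 − 4 weeks = Aug 4, 2033.
The levain is mixed: Aug 4, 2033 − 8 days = Jul 27, 2033.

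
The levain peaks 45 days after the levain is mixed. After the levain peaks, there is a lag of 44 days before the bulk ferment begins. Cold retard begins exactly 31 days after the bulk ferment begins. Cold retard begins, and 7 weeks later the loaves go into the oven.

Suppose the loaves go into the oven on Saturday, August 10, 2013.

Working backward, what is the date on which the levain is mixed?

The loaves go into the oven: Aug 10, 2013.
Cold retard begins: Aug 10, 2013 − 7 weeks = Jun 22, 2013.
The bulk ferment begins: Jun 22, 2013 − 31 days = May 22, 2013.
The levain peaks: May 22, 2013 − 44 days = Apr 8, 2013.
The levain is mixed: Apr 8, 2013 − 45 days = Feb 22, 2013.

Friday, February 22, 2013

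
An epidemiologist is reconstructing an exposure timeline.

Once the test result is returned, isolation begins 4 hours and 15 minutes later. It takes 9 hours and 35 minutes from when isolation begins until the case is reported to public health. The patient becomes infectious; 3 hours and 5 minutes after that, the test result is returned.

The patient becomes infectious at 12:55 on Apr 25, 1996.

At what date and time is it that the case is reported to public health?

The patient becomes infectious: 12:55 Apr 25, 1996.
The test result is returned: 12:55 Apr 25, 1996 + 3h05m = 16:00 Apr 25, 1996.
Isolation begins: 16:00 Apr 25, 1996 + 4h15m = 20:15 Apr 25, 1996.
The case is reported to public health: 20:15 Apr 25, 1996 + 9h35m = 05:50 Apr 26, 1996.

05:50 on Apr 26, 1996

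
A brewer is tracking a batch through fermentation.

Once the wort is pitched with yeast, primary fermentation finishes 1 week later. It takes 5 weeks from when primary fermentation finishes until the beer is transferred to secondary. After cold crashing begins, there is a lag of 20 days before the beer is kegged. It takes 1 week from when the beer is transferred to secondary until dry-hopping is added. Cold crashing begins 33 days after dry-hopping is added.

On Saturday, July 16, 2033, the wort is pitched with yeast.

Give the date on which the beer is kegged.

The wort is pitched with yeast: Jul 16, 2033.
Primary fermentation finishes: Jul 16, 2033 + 1 week = Jul 23, 2033.
The beer is transferred to secondary: Jul 23, 2033 + 5 weeks = Aug 27, 2033.
Dry-hopping is added: Aug 27, 2033 + 1 week = Sep 3, 2033.
Cold crashing begins: Sep 3, 2033 + 33 days = Oct 6, 2033.
The beer is kegged: Oct 6, 2033 + 20 days = Oct 26, 2033.

Wednesday, October 26, 2033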